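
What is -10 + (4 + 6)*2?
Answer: 10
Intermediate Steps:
-10 + (4 + 6)*2 = -10 + 10*2 = -10 + 20 = 10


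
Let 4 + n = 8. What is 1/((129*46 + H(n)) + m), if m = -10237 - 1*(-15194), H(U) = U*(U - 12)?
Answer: 1/10859 ≈ 9.2090e-5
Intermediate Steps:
n = 4 (n = -4 + 8 = 4)
H(U) = U*(-12 + U)
m = 4957 (m = -10237 + 15194 = 4957)
1/((129*46 + H(n)) + m) = 1/((129*46 + 4*(-12 + 4)) + 4957) = 1/((5934 + 4*(-8)) + 4957) = 1/((5934 - 32) + 4957) = 1/(5902 + 4957) = 1/10859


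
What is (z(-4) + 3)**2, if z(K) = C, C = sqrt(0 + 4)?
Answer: 25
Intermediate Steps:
C = 2 (C = sqrt(4) = 2)
z(K) = 2
(z(-4) + 3)**2 = (2 + 3)**2 = 5**2 = 25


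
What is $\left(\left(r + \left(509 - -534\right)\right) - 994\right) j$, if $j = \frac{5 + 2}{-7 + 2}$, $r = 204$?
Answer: $- \frac{1771}{5} \approx -354.2$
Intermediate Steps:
$j = - \frac{7}{5}$ ($j = \frac{7}{-5} = 7 \left(- \frac{1}{5}\right) = - \frac{7}{5} \approx -1.4$)
$\left(\left(r + \left(509 - -534\right)\right) - 994\right) j = \left(\left(204 + \left(509 - -534\right)\right) - 994\right) \left(- \frac{7}{5}\right) = \left(\left(204 + \left(509 + 534\right)\right) - 994\right) \left(- \frac{7}{5}\right) = \left(\left(204 + 1043\right) - 994\right) \left(- \frac{7}{5}\right) = \left(1247 - 994\right) \left(- \frac{7}{5}\right) = 253 \left(- \frac{7}{5}\right) = - \frac{1771}{5}$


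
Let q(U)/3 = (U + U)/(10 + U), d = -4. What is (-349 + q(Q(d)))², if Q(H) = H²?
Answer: 20151121/169 ≈ 1.1924e+5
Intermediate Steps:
q(U) = 6*U/(10 + U) (q(U) = 3*((U + U)/(10 + U)) = 3*((2*U)/(10 + U)) = 3*(2*U/(10 + U)) = 6*U/(10 + U))
(-349 + q(Q(d)))² = (-349 + 6*(-4)²/(10 + (-4)²))² = (-349 + 6*16/(10 + 16))² = (-349 + 6*16/26)² = (-349 + 6*16*(1/26))² = (-349 + 48/13)² = (-4489/13)² = 20151121/169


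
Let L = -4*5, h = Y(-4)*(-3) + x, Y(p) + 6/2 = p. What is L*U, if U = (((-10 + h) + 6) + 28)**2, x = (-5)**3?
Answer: -128000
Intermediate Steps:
x = -125
Y(p) = -3 + p
h = -104 (h = (-3 - 4)*(-3) - 125 = -7*(-3) - 125 = 21 - 125 = -104)
L = -20
U = 6400 (U = (((-10 - 104) + 6) + 28)**2 = ((-114 + 6) + 28)**2 = (-108 + 28)**2 = (-80)**2 = 6400)
L*U = -20*6400 = -128000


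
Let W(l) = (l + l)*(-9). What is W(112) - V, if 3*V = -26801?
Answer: 20753/3 ≈ 6917.7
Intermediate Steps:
V = -26801/3 (V = (1/3)*(-26801) = -26801/3 ≈ -8933.7)
W(l) = -18*l (W(l) = (2*l)*(-9) = -18*l)
W(112) - V = -18*112 - 1*(-26801/3) = -2016 + 26801/3 = 20753/3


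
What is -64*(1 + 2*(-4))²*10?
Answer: -31360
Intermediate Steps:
-64*(1 + 2*(-4))²*10 = -64*(1 - 8)²*10 = -64*(-7)²*10 = -64*49*10 = -3136*10 = -31360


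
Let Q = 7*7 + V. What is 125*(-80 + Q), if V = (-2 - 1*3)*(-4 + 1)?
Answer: -2000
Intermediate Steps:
V = 15 (V = (-2 - 3)*(-3) = -5*(-3) = 15)
Q = 64 (Q = 7*7 + 15 = 49 + 15 = 64)
125*(-80 + Q) = 125*(-80 + 64) = 125*(-16) = -2000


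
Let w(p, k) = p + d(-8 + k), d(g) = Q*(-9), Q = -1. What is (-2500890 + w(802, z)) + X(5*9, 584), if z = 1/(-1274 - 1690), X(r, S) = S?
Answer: -2499495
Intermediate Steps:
d(g) = 9 (d(g) = -1*(-9) = 9)
z = -1/2964 (z = 1/(-2964) = -1/2964 ≈ -0.00033738)
w(p, k) = 9 + p (w(p, k) = p + 9 = 9 + p)
(-2500890 + w(802, z)) + X(5*9, 584) = (-2500890 + (9 + 802)) + 584 = (-2500890 + 811) + 584 = -2500079 + 584 = -2499495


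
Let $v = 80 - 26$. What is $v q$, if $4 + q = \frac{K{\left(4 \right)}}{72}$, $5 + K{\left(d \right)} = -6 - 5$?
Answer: $-228$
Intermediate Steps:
$K{\left(d \right)} = -16$ ($K{\left(d \right)} = -5 - 11 = -16$)
$v = 54$ ($v = 80 - 26 = 54$)
$q = - \frac{38}{9}$ ($q = -4 - \frac{16}{72} = -4 - \frac{2}{9} = - \frac{38}{9} \approx -4.2222$)
$v q = 54 \left(- \frac{38}{9}\right) = -228$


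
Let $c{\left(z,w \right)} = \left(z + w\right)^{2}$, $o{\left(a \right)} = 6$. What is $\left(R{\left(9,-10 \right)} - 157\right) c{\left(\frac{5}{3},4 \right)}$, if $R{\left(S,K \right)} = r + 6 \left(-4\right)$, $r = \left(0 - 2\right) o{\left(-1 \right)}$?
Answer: $- \frac{55777}{9} \approx -6197.4$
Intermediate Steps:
$r = -12$ ($r = \left(0 - 2\right) 6 = \left(-2\right) 6 = -12$)
$R{\left(S,K \right)} = -36$ ($R{\left(S,K \right)} = -12 + 6 \left(-4\right) = -12 - 24 = -36$)
$c{\left(z,w \right)} = \left(w + z\right)^{2}$
$\left(R{\left(9,-10 \right)} - 157\right) c{\left(\frac{5}{3},4 \right)} = \left(-36 - 157\right) \left(4 + \frac{5}{3}\right)^{2} = - 193 \left(4 + 5 \cdot \frac{1}{3}\right)^{2} = - 193 \left(4 + \frac{5}{3}\right)^{2} = - 193 \left(\frac{17}{3}\right)^{2} = \left(-193\right) \frac{289}{9} = - \frac{55777}{9}$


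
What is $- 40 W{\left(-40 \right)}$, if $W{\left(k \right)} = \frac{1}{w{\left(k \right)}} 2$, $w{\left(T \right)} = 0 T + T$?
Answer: $2$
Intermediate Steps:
$w{\left(T \right)} = T$ ($w{\left(T \right)} = 0 + T = T$)
$W{\left(k \right)} = \frac{2}{k}$ ($W{\left(k \right)} = \frac{1}{k} 2 = \frac{2}{k}$)
$- 40 W{\left(-40 \right)} = - 40 \frac{2}{-40} = - 40 \cdot 2 \left(- \frac{1}{40}\right) = \left(-40\right) \left(- \frac{1}{20}\right) = 2$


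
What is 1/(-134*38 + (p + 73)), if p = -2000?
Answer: -1/7019 ≈ -0.00014247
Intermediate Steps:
1/(-134*38 + (p + 73)) = 1/(-134*38 + (-2000 + 73)) = 1/(-5092 - 1927) = 1/(-7019) = -1/7019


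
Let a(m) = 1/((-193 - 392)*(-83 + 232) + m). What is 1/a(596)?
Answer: -86569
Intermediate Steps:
a(m) = 1/(-87165 + m) (a(m) = 1/(-585*149 + m) = 1/(-87165 + m))
1/a(596) = 1/(1/(-87165 + 596)) = 1/(1/(-86569)) = 1/(-1/86569) = -86569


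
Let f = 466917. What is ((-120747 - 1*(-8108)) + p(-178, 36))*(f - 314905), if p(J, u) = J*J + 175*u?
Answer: -11348455860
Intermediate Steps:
p(J, u) = J² + 175*u
((-120747 - 1*(-8108)) + p(-178, 36))*(f - 314905) = ((-120747 - 1*(-8108)) + ((-178)² + 175*36))*(466917 - 314905) = ((-120747 + 8108) + (31684 + 6300))*152012 = (-112639 + 37984)*152012 = -74655*152012 = -11348455860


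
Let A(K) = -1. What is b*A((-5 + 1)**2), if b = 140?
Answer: -140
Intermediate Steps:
b*A((-5 + 1)**2) = 140*(-1) = -140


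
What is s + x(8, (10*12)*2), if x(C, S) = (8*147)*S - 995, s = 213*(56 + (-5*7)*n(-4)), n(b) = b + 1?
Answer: 315538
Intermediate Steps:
n(b) = 1 + b
s = 34293 (s = 213*(56 + (-5*7)*(1 - 4)) = 213*(56 - 35*(-3)) = 213*(56 + 105) = 213*161 = 34293)
x(C, S) = -995 + 1176*S (x(C, S) = 1176*S - 995 = -995 + 1176*S)
s + x(8, (10*12)*2) = 34293 + (-995 + 1176*((10*12)*2)) = 34293 + (-995 + 1176*(120*2)) = 34293 + (-995 + 1176*240) = 34293 + (-995 + 282240) = 34293 + 281245 = 315538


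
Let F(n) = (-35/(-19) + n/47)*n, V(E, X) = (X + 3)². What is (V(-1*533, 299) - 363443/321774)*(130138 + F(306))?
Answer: 1738729441328201332/143672091 ≈ 1.2102e+10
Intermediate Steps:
V(E, X) = (3 + X)²
F(n) = n*(35/19 + n/47) (F(n) = (-35*(-1/19) + n*(1/47))*n = (35/19 + n/47)*n = n*(35/19 + n/47))
(V(-1*533, 299) - 363443/321774)*(130138 + F(306)) = ((3 + 299)² - 363443/321774)*(130138 + (1/893)*306*(1645 + 19*306)) = (302² - 363443*1/321774)*(130138 + (1/893)*306*(1645 + 5814)) = (91204 - 363443/321774)*(130138 + (1/893)*306*7459) = 29346712453*(130138 + 2282454/893)/321774 = (29346712453/321774)*(118495688/893) = 1738729441328201332/143672091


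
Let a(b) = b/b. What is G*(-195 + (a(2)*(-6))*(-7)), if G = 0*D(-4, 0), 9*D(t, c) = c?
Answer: 0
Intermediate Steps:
a(b) = 1
D(t, c) = c/9
G = 0 (G = 0*((⅑)*0) = 0*0 = 0)
G*(-195 + (a(2)*(-6))*(-7)) = 0*(-195 + (1*(-6))*(-7)) = 0*(-195 - 6*(-7)) = 0*(-195 + 42) = 0*(-153) = 0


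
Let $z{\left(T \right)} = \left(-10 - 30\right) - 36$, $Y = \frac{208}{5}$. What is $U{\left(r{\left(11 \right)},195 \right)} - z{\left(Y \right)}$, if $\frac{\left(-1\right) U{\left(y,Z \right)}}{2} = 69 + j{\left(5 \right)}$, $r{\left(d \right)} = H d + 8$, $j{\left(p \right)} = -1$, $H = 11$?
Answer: $-60$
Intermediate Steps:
$r{\left(d \right)} = 8 + 11 d$ ($r{\left(d \right)} = 11 d + 8 = 8 + 11 d$)
$Y = \frac{208}{5}$ ($Y = 208 \cdot \frac{1}{5} = \frac{208}{5} \approx 41.6$)
$U{\left(y,Z \right)} = -136$ ($U{\left(y,Z \right)} = - 2 \left(69 - 1\right) = \left(-2\right) 68 = -136$)
$z{\left(T \right)} = -76$ ($z{\left(T \right)} = -40 - 36 = -76$)
$U{\left(r{\left(11 \right)},195 \right)} - z{\left(Y \right)} = -136 - -76 = -136 + 76 = -60$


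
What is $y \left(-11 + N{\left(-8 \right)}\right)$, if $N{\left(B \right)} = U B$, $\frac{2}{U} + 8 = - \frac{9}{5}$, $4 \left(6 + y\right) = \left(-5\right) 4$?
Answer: $\frac{5049}{49} \approx 103.04$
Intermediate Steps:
$y = -11$ ($y = -6 + \frac{\left(-5\right) 4}{4} = -6 + \frac{1}{4} \left(-20\right) = -6 - 5 = -11$)
$U = - \frac{10}{49}$ ($U = \frac{2}{-8 - \frac{9}{5}} = \frac{2}{- \frac{49}{5}} = 2 \left(- \frac{5}{49}\right) = - \frac{10}{49} \approx -0.20408$)
$N{\left(B \right)} = - \frac{10 B}{49}$
$y \left(-11 + N{\left(-8 \right)}\right) = - 11 \left(-11 - - \frac{80}{49}\right) = - 11 \left(-11 + \frac{80}{49}\right) = \left(-11\right) \left(- \frac{459}{49}\right) = \frac{5049}{49}$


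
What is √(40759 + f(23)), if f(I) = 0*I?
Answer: √40759 ≈ 201.89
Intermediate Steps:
f(I) = 0
√(40759 + f(23)) = √(40759 + 0) = √40759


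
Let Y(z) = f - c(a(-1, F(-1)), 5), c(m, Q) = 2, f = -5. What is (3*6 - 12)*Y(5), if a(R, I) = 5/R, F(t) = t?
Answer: -42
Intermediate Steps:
Y(z) = -7 (Y(z) = -5 - 1*2 = -5 - 2 = -7)
(3*6 - 12)*Y(5) = (3*6 - 12)*(-7) = (18 - 12)*(-7) = 6*(-7) = -42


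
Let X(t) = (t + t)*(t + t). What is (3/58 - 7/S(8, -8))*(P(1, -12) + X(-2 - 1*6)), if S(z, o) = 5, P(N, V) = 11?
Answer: -104397/290 ≈ -359.99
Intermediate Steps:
X(t) = 4*t² (X(t) = (2*t)*(2*t) = 4*t²)
(3/58 - 7/S(8, -8))*(P(1, -12) + X(-2 - 1*6)) = (3/58 - 7/5)*(11 + 4*(-2 - 1*6)²) = (3*(1/58) - 7*⅕)*(11 + 4*(-2 - 6)²) = (3/58 - 7/5)*(11 + 4*(-8)²) = -391*(11 + 4*64)/290 = -391*(11 + 256)/290 = -391/290*267 = -104397/290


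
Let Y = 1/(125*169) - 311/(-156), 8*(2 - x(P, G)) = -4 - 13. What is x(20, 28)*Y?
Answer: 5559257/676000 ≈ 8.2238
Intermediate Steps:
x(P, G) = 33/8 (x(P, G) = 2 - (-4 - 13)/8 = 2 - ⅛*(-17) = 2 + 17/8 = 33/8)
Y = 505387/253500 (Y = (1/125)*(1/169) - 311*(-1/156) = 1/21125 + 311/156 = 505387/253500 ≈ 1.9936)
x(20, 28)*Y = (33/8)*(505387/253500) = 5559257/676000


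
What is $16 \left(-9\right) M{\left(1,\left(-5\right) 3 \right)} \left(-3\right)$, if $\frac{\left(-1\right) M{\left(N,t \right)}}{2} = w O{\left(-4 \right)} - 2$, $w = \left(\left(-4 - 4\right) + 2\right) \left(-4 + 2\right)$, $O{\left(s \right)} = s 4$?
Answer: $167616$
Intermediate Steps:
$O{\left(s \right)} = 4 s$
$w = 12$ ($w = \left(-8 + 2\right) \left(-2\right) = \left(-6\right) \left(-2\right) = 12$)
$M{\left(N,t \right)} = 388$ ($M{\left(N,t \right)} = - 2 \left(12 \cdot 4 \left(-4\right) - 2\right) = - 2 \left(12 \left(-16\right) - 2\right) = - 2 \left(-192 - 2\right) = \left(-2\right) \left(-194\right) = 388$)
$16 \left(-9\right) M{\left(1,\left(-5\right) 3 \right)} \left(-3\right) = 16 \left(-9\right) 388 \left(-3\right) = \left(-144\right) \left(-1164\right) = 167616$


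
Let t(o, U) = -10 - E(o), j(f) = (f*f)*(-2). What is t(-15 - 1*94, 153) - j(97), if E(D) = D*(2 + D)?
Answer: 7145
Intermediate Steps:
j(f) = -2*f**2 (j(f) = f**2*(-2) = -2*f**2)
t(o, U) = -10 - o*(2 + o)
t(-15 - 1*94, 153) - j(97) = (-10 - (-15 - 1*94)*(2 + (-15 - 1*94))) - (-2)*97**2 = (-10 - (-15 - 94)*(2 + (-15 - 94))) - (-2)*9409 = (-10 - 1*(-109)*(2 - 109)) - 1*(-18818) = (-10 - 1*(-109)*(-107)) + 18818 = (-10 - 11663) + 18818 = -11673 + 18818 = 7145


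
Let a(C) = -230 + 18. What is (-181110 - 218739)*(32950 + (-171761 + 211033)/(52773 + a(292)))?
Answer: -692508168242478/52561 ≈ -1.3175e+10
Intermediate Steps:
a(C) = -212
(-181110 - 218739)*(32950 + (-171761 + 211033)/(52773 + a(292))) = (-181110 - 218739)*(32950 + (-171761 + 211033)/(52773 - 212)) = -399849*(32950 + 39272/52561) = -399849*1731924222/52561 = -692508168242478/52561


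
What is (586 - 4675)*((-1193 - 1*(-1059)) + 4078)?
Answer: -16127016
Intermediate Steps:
(586 - 4675)*((-1193 - 1*(-1059)) + 4078) = -4089*((-1193 + 1059) + 4078) = -4089*(-134 + 4078) = -4089*3944 = -16127016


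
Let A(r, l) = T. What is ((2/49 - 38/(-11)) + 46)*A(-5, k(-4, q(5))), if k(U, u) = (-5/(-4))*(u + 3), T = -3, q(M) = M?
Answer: -80034/539 ≈ -148.49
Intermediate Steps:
k(U, u) = 15/4 + 5*u/4 (k(U, u) = (-5*(-1/4))*(3 + u) = 5*(3 + u)/4 = 15/4 + 5*u/4)
A(r, l) = -3
((2/49 - 38/(-11)) + 46)*A(-5, k(-4, q(5))) = ((2/49 - 38/(-11)) + 46)*(-3) = ((2*(1/49) - 38*(-1/11)) + 46)*(-3) = ((2/49 + 38/11) + 46)*(-3) = (1884/539 + 46)*(-3) = (26678/539)*(-3) = -80034/539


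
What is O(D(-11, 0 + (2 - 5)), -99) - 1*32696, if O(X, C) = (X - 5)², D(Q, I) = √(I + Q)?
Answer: -32696 + (5 - I*√14)² ≈ -32685.0 - 37.417*I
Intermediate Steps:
O(X, C) = (-5 + X)²
O(D(-11, 0 + (2 - 5)), -99) - 1*32696 = (-5 + √((0 + (2 - 5)) - 11))² - 1*32696 = (-5 + √((0 - 3) - 11))² - 32696 = (-5 + √(-3 - 11))² - 32696 = (-5 + √(-14))² - 32696 = (-5 + I*√14)² - 32696 = -32696 + (-5 + I*√14)²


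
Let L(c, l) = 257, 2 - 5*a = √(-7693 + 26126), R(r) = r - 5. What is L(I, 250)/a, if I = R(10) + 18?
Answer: -2570/18429 - 1285*√18433/18429 ≈ -9.6062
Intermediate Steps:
R(r) = -5 + r
a = ⅖ - √18433/5 (a = ⅖ - √(-7693 + 26126)/5 = ⅖ - √18433/5 ≈ -26.754)
I = 23 (I = (-5 + 10) + 18 = 5 + 18 = 23)
L(I, 250)/a = 257/(⅖ - √18433/5)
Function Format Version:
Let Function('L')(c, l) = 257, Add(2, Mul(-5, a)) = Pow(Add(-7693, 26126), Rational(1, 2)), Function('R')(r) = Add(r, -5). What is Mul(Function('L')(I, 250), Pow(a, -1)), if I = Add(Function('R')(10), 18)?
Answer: Add(Rational(-2570, 18429), Mul(Rational(-1285, 18429), Pow(18433, Rational(1, 2)))) ≈ -9.6062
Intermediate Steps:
Function('R')(r) = Add(-5, r)
a = Add(Rational(2, 5), Mul(Rational(-1, 5), Pow(18433, Rational(1, 2)))) (a = Add(Rational(2, 5), Mul(Rational(-1, 5), Pow(Add(-7693, 26126), Rational(1, 2)))) = Add(Rational(2, 5), Mul(Rational(-1, 5), Pow(18433, Rational(1, 2)))) ≈ -26.754)
I = 23 (I = Add(Add(-5, 10), 18) = Add(5, 18) = 23)
Mul(Function('L')(I, 250), Pow(a, -1)) = Mul(257, Pow(Add(Rational(2, 5), Mul(Rational(-1, 5), Pow(18433, Rational(1, 2)))), -1))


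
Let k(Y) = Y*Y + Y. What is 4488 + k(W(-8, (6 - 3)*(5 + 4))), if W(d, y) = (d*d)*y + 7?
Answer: 3016448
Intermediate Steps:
W(d, y) = 7 + y*d**2 (W(d, y) = d**2*y + 7 = y*d**2 + 7 = 7 + y*d**2)
k(Y) = Y + Y**2 (k(Y) = Y**2 + Y = Y + Y**2)
4488 + k(W(-8, (6 - 3)*(5 + 4))) = 4488 + (7 + ((6 - 3)*(5 + 4))*(-8)**2)*(1 + (7 + ((6 - 3)*(5 + 4))*(-8)**2)) = 4488 + (7 + (3*9)*64)*(1 + (7 + (3*9)*64)) = 4488 + (7 + 27*64)*(1 + (7 + 27*64)) = 4488 + (7 + 1728)*(1 + (7 + 1728)) = 4488 + 1735*(1 + 1735) = 4488 + 1735*1736 = 4488 + 3011960 = 3016448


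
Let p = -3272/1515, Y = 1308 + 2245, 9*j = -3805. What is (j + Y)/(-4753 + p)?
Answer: -14226860/21612201 ≈ -0.65828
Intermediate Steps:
j = -3805/9 (j = (1/9)*(-3805) = -3805/9 ≈ -422.78)
Y = 3553
p = -3272/1515 (p = -3272*1/1515 = -3272/1515 ≈ -2.1597)
(j + Y)/(-4753 + p) = (-3805/9 + 3553)/(-4753 - 3272/1515) = 28172/(9*(-7204067/1515)) = (28172/9)*(-1515/7204067) = -14226860/21612201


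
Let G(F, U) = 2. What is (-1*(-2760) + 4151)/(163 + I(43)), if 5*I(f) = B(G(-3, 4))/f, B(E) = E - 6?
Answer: 1485865/35041 ≈ 42.404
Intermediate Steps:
B(E) = -6 + E
I(f) = -4/(5*f) (I(f) = ((-6 + 2)/f)/5 = (-4/f)/5 = -4/(5*f))
(-1*(-2760) + 4151)/(163 + I(43)) = (-1*(-2760) + 4151)/(163 - ⅘/43) = (2760 + 4151)/(163 - ⅘*1/43) = 6911/(163 - 4/215) = 6911/(35041/215) = 6911*(215/35041) = 1485865/35041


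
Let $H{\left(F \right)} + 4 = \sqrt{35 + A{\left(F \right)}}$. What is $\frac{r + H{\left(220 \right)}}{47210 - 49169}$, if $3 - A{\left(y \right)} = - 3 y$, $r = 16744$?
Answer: $- \frac{5580}{653} - \frac{\sqrt{698}}{1959} \approx -8.5587$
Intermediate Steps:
$A{\left(y \right)} = 3 + 3 y$ ($A{\left(y \right)} = 3 - - 3 y = 3 + 3 y$)
$H{\left(F \right)} = -4 + \sqrt{38 + 3 F}$ ($H{\left(F \right)} = -4 + \sqrt{35 + \left(3 + 3 F\right)} = -4 + \sqrt{38 + 3 F}$)
$\frac{r + H{\left(220 \right)}}{47210 - 49169} = \frac{16744 - \left(4 - \sqrt{38 + 3 \cdot 220}\right)}{47210 - 49169} = \frac{16744 - \left(4 - \sqrt{38 + 660}\right)}{-1959} = \left(16744 - \left(4 - \sqrt{698}\right)\right) \left(- \frac{1}{1959}\right) = \left(16740 + \sqrt{698}\right) \left(- \frac{1}{1959}\right) = - \frac{5580}{653} - \frac{\sqrt{698}}{1959}$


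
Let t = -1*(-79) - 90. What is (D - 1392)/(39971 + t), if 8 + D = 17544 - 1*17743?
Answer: -533/13320 ≈ -0.040015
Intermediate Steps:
D = -207 (D = -8 + (17544 - 1*17743) = -8 + (17544 - 17743) = -8 - 199 = -207)
t = -11 (t = 79 - 90 = -11)
(D - 1392)/(39971 + t) = (-207 - 1392)/(39971 - 11) = -1599/39960 = -1599*1/39960 = -533/13320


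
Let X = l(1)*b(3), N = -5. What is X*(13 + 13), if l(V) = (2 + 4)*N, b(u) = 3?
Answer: -2340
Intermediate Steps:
l(V) = -30 (l(V) = (2 + 4)*(-5) = 6*(-5) = -30)
X = -90 (X = -30*3 = -90)
X*(13 + 13) = -90*(13 + 13) = -90*26 = -2340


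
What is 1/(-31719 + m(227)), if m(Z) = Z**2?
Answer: 1/19810 ≈ 5.0480e-5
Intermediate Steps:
1/(-31719 + m(227)) = 1/(-31719 + 227**2) = 1/(-31719 + 51529) = 1/19810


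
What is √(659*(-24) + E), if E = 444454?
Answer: √428638 ≈ 654.70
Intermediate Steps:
√(659*(-24) + E) = √(659*(-24) + 444454) = √(-15816 + 444454) = √428638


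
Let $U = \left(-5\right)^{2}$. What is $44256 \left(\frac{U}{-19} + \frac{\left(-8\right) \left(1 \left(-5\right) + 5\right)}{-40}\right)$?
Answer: $- \frac{1106400}{19} \approx -58232.0$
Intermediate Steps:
$U = 25$
$44256 \left(\frac{U}{-19} + \frac{\left(-8\right) \left(1 \left(-5\right) + 5\right)}{-40}\right) = 44256 \left(\frac{25}{-19} + \frac{\left(-8\right) \left(1 \left(-5\right) + 5\right)}{-40}\right) = 44256 \left(25 \left(- \frac{1}{19}\right) + - 8 \left(-5 + 5\right) \left(- \frac{1}{40}\right)\right) = 44256 \left(- \frac{25}{19} + \left(-8\right) 0 \left(- \frac{1}{40}\right)\right) = 44256 \left(- \frac{25}{19} + 0 \left(- \frac{1}{40}\right)\right) = 44256 \left(- \frac{25}{19} + 0\right) = 44256 \left(- \frac{25}{19}\right) = - \frac{1106400}{19}$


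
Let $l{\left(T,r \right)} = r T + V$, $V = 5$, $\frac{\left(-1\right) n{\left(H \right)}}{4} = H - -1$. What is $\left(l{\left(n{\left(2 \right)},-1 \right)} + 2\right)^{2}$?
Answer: $361$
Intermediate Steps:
$n{\left(H \right)} = -4 - 4 H$ ($n{\left(H \right)} = - 4 \left(H - -1\right) = - 4 \left(H + 1\right) = - 4 \left(1 + H\right) = -4 - 4 H$)
$l{\left(T,r \right)} = 5 + T r$ ($l{\left(T,r \right)} = r T + 5 = T r + 5 = 5 + T r$)
$\left(l{\left(n{\left(2 \right)},-1 \right)} + 2\right)^{2} = \left(\left(5 + \left(-4 - 8\right) \left(-1\right)\right) + 2\right)^{2} = \left(\left(5 - -12\right) + 2\right)^{2} = \left(\left(5 + 12\right) + 2\right)^{2} = \left(17 + 2\right)^{2} = 19^{2} = 361$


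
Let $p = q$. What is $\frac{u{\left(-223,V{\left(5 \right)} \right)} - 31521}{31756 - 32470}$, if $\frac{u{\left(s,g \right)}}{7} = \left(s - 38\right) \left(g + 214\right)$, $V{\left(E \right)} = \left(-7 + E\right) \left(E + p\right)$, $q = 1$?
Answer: $\frac{19075}{34} \approx 561.03$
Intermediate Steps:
$p = 1$
$V{\left(E \right)} = \left(1 + E\right) \left(-7 + E\right)$ ($V{\left(E \right)} = \left(-7 + E\right) \left(E + 1\right) = \left(-7 + E\right) \left(1 + E\right) = \left(1 + E\right) \left(-7 + E\right)$)
$u{\left(s,g \right)} = 7 \left(-38 + s\right) \left(214 + g\right)$ ($u{\left(s,g \right)} = 7 \left(s - 38\right) \left(g + 214\right) = 7 \left(-38 + s\right) \left(214 + g\right)$)
$\frac{u{\left(-223,V{\left(5 \right)} \right)} - 31521}{31756 - 32470} = \frac{\left(-56924 - 266 \left(-7 + 5^{2} - 30\right) + 1498 \left(-223\right) + 7 \left(-7 + 5^{2} - 30\right) \left(-223\right)\right) - 31521}{31756 - 32470} = \frac{\left(-56924 - 266 \left(-7 + 25 - 30\right) - 334054 + 7 \left(-7 + 25 - 30\right) \left(-223\right)\right) - 31521}{-714} = \left(\left(-56924 - -3192 - 334054 + 7 \left(-12\right) \left(-223\right)\right) - 31521\right) \left(- \frac{1}{714}\right) = \left(\left(-56924 + 3192 - 334054 + 18732\right) - 31521\right) \left(- \frac{1}{714}\right) = \left(-369054 - 31521\right) \left(- \frac{1}{714}\right) = \left(-400575\right) \left(- \frac{1}{714}\right) = \frac{19075}{34}$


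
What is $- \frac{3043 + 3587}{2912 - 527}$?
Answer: $- \frac{442}{159} \approx -2.7799$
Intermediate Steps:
$- \frac{3043 + 3587}{2912 - 527} = - \frac{6630}{2385} = \left(-1\right) \frac{442}{159} = - \frac{442}{159}$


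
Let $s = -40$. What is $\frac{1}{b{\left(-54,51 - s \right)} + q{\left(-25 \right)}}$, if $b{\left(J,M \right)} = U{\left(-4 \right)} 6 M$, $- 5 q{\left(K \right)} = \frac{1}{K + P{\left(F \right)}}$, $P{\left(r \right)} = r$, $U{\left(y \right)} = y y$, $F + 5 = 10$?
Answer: $\frac{100}{873601} \approx 0.00011447$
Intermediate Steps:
$F = 5$ ($F = -5 + 10 = 5$)
$U{\left(y \right)} = y^{2}$
$q{\left(K \right)} = - \frac{1}{5 \left(5 + K\right)}$ ($q{\left(K \right)} = - \frac{1}{5 \left(K + 5\right)} = - \frac{1}{5 \left(5 + K\right)}$)
$b{\left(J,M \right)} = 96 M$ ($b{\left(J,M \right)} = \left(-4\right)^{2} \cdot 6 M = 16 \cdot 6 M = 96 M$)
$\frac{1}{b{\left(-54,51 - s \right)} + q{\left(-25 \right)}} = \frac{1}{96 \left(51 - -40\right) - \frac{1}{25 + 5 \left(-25\right)}} = \frac{1}{96 \left(51 + 40\right) - \frac{1}{25 - 125}} = \frac{1}{96 \cdot 91 - \frac{1}{-100}} = \frac{1}{8736 - - \frac{1}{100}} = \frac{1}{8736 + \frac{1}{100}} = \frac{1}{\frac{873601}{100}} = \frac{100}{873601}$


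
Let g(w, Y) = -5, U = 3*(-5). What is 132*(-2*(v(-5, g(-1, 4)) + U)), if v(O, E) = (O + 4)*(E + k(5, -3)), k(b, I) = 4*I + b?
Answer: 792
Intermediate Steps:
U = -15
k(b, I) = b + 4*I
v(O, E) = (-7 + E)*(4 + O) (v(O, E) = (O + 4)*(E + (5 + 4*(-3))) = (4 + O)*(E + (5 - 12)) = (4 + O)*(E - 7) = (4 + O)*(-7 + E) = (-7 + E)*(4 + O))
132*(-2*(v(-5, g(-1, 4)) + U)) = 132*(-2*((-28 - 7*(-5) + 4*(-5) - 5*(-5)) - 15)) = 132*(-2*((-28 + 35 - 20 + 25) - 15)) = 132*(-2*(12 - 15)) = 132*(-2*(-3)) = 132*6 = 792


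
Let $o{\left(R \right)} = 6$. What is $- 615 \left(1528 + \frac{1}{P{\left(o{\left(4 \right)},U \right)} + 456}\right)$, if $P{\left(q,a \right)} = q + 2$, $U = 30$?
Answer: $- \frac{436030695}{464} \approx -9.3972 \cdot 10^{5}$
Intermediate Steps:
$P{\left(q,a \right)} = 2 + q$
$- 615 \left(1528 + \frac{1}{P{\left(o{\left(4 \right)},U \right)} + 456}\right) = - 615 \left(1528 + \frac{1}{\left(2 + 6\right) + 456}\right) = - 615 \left(1528 + \frac{1}{8 + 456}\right) = - 615 \left(1528 + \frac{1}{464}\right) = \left(-615\right) \frac{708993}{464} = - \frac{436030695}{464}$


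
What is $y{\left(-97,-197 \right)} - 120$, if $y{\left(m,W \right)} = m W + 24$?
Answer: $19013$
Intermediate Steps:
$y{\left(m,W \right)} = 24 + W m$ ($y{\left(m,W \right)} = W m + 24 = 24 + W m$)
$y{\left(-97,-197 \right)} - 120 = \left(24 - -19109\right) - 120 = \left(24 + 19109\right) - 120 = 19133 - 120 = 19013$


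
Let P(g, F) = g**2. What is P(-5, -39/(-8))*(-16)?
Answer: -400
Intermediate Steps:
P(-5, -39/(-8))*(-16) = (-5)**2*(-16) = 25*(-16) = -400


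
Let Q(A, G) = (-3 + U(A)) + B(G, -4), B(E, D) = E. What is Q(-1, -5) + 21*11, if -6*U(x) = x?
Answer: 1339/6 ≈ 223.17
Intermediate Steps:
U(x) = -x/6
Q(A, G) = -3 + G - A/6 (Q(A, G) = (-3 - A/6) + G = -3 + G - A/6)
Q(-1, -5) + 21*11 = (-3 - 5 - ⅙*(-1)) + 21*11 = (-3 - 5 + ⅙) + 231 = -47/6 + 231 = 1339/6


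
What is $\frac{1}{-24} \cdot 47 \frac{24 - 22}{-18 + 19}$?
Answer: $- \frac{47}{12} \approx -3.9167$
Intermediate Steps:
$\frac{1}{-24} \cdot 47 \frac{24 - 22}{-18 + 19} = \left(- \frac{1}{24}\right) 47 \cdot \frac{2}{1} = - \frac{47 \cdot 2 \cdot 1}{24} = \left(- \frac{47}{24}\right) 2 = - \frac{47}{12}$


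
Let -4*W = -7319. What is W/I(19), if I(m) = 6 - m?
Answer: -563/4 ≈ -140.75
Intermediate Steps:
W = 7319/4 (W = -1/4*(-7319) = 7319/4 ≈ 1829.8)
W/I(19) = 7319/(4*(6 - 1*19)) = 7319/(4*(6 - 19)) = (7319/4)/(-13) = (7319/4)*(-1/13) = -563/4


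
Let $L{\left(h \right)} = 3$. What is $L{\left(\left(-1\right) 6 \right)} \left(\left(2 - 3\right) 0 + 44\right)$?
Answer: $132$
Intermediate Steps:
$L{\left(\left(-1\right) 6 \right)} \left(\left(2 - 3\right) 0 + 44\right) = 3 \left(\left(2 - 3\right) 0 + 44\right) = 3 \left(\left(-1\right) 0 + 44\right) = 3 \left(0 + 44\right) = 3 \cdot 44 = 132$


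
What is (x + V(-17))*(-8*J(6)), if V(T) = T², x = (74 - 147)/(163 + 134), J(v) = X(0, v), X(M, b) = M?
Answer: 0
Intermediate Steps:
J(v) = 0
x = -73/297 ≈ -0.24579
(x + V(-17))*(-8*J(6)) = (-73/297 + (-17)²)*(-8*0) = (-73/297 + 289)*0 = (85760/297)*0 = 0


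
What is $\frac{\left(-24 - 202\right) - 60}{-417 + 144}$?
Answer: $\frac{22}{21} \approx 1.0476$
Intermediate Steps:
$\frac{\left(-24 - 202\right) - 60}{-417 + 144} = \frac{\left(-24 - 202\right) - 60}{-273} = \left(-226 - 60\right) \left(- \frac{1}{273}\right) = \left(-286\right) \left(- \frac{1}{273}\right) = \frac{22}{21}$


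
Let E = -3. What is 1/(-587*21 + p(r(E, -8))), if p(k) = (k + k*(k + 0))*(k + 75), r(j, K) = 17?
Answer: 1/15825 ≈ 6.3191e-5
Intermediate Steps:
p(k) = (75 + k)*(k + k²) (p(k) = (k + k*k)*(75 + k) = (k + k²)*(75 + k) = (75 + k)*(k + k²))
1/(-587*21 + p(r(E, -8))) = 1/(-587*21 + 17*(75 + 17² + 76*17)) = 1/(-12327 + 17*(75 + 289 + 1292)) = 1/(-12327 + 17*1656) = 1/(-12327 + 28152) = 1/15825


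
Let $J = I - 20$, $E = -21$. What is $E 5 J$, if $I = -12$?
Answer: $3360$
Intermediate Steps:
$J = -32$ ($J = -12 - 20 = -32$)
$E 5 J = \left(-21\right) 5 \left(-32\right) = \left(-105\right) \left(-32\right) = 3360$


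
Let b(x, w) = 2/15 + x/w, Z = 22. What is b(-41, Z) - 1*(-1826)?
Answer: 602009/330 ≈ 1824.3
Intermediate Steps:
b(x, w) = 2/15 + x/w (b(x, w) = 2*(1/15) + x/w = 2/15 + x/w)
b(-41, Z) - 1*(-1826) = (2/15 - 41/22) - 1*(-1826) = (2/15 - 41*1/22) + 1826 = (2/15 - 41/22) + 1826 = -571/330 + 1826 = 602009/330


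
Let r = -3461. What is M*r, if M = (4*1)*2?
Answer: -27688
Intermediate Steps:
M = 8 (M = 4*2 = 8)
M*r = 8*(-3461) = -27688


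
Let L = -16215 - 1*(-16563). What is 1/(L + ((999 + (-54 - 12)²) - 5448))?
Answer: 1/255 ≈ 0.0039216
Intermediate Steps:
L = 348 (L = -16215 + 16563 = 348)
1/(L + ((999 + (-54 - 12)²) - 5448)) = 1/(348 + ((999 + (-54 - 12)²) - 5448)) = 1/(348 + ((999 + (-66)²) - 5448)) = 1/(348 + ((999 + 4356) - 5448)) = 1/(348 + (5355 - 5448)) = 1/(348 - 93) = 1/255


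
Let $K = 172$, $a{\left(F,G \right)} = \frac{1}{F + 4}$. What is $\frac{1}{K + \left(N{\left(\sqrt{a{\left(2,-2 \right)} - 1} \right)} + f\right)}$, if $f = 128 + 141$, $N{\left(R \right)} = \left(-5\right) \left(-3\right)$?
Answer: $\frac{1}{456} \approx 0.002193$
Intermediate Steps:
$a{\left(F,G \right)} = \frac{1}{4 + F}$
$N{\left(R \right)} = 15$
$f = 269$
$\frac{1}{K + \left(N{\left(\sqrt{a{\left(2,-2 \right)} - 1} \right)} + f\right)} = \frac{1}{172 + \left(15 + 269\right)} = \frac{1}{172 + 284} = \frac{1}{456}$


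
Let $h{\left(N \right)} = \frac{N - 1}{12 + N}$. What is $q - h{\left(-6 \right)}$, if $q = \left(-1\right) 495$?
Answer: $- \frac{2963}{6} \approx -493.83$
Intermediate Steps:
$q = -495$
$h{\left(N \right)} = \frac{-1 + N}{12 + N}$
$q - h{\left(-6 \right)} = -495 - \frac{-1 - 6}{12 - 6} = -495 - \frac{1}{6} \left(-7\right) = -495 - - \frac{7}{6} = -495 + \frac{7}{6} = - \frac{2963}{6}$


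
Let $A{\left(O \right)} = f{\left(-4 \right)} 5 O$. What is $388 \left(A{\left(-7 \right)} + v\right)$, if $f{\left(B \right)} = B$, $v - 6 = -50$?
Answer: $37248$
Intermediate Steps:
$v = -44$ ($v = 6 - 50 = -44$)
$A{\left(O \right)} = - 20 O$ ($A{\left(O \right)} = \left(-4\right) 5 O = - 20 O$)
$388 \left(A{\left(-7 \right)} + v\right) = 388 \left(\left(-20\right) \left(-7\right) - 44\right) = 388 \left(140 - 44\right) = 388 \cdot 96 = 37248$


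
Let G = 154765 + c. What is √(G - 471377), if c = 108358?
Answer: I*√208254 ≈ 456.35*I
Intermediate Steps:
G = 263123 (G = 154765 + 108358 = 263123)
√(G - 471377) = √(263123 - 471377) = √(-208254) = I*√208254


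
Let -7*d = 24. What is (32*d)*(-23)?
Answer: 17664/7 ≈ 2523.4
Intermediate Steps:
d = -24/7 (d = -⅐*24 = -24/7 ≈ -3.4286)
(32*d)*(-23) = (32*(-24/7))*(-23) = -768/7*(-23) = 17664/7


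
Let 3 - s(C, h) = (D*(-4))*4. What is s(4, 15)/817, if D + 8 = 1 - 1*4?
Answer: -173/817 ≈ -0.21175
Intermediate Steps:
D = -11 (D = -8 + (1 - 1*4) = -8 + (1 - 4) = -8 - 3 = -11)
s(C, h) = -173 (s(C, h) = 3 - (-11*(-4))*4 = 3 - 44*4 = 3 - 1*176 = 3 - 176 = -173)
s(4, 15)/817 = -173/817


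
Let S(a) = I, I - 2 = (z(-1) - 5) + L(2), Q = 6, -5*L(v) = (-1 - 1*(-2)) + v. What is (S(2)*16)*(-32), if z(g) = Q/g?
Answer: 24576/5 ≈ 4915.2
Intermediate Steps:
L(v) = -1/5 - v/5 (L(v) = -((-1 - 1*(-2)) + v)/5 = -((-1 + 2) + v)/5 = -(1 + v)/5 = -1/5 - v/5)
z(g) = 6/g
I = -48/5 (I = 2 + ((6/(-1) - 5) + (-1/5 - 1/5*2)) = 2 + ((6*(-1) - 5) + (-1/5 - 2/5)) = 2 + ((-6 - 5) - 3/5) = 2 + (-11 - 3/5) = 2 - 58/5 = -48/5 ≈ -9.6000)
S(a) = -48/5
(S(2)*16)*(-32) = -48/5*16*(-32) = -768/5*(-32) = 24576/5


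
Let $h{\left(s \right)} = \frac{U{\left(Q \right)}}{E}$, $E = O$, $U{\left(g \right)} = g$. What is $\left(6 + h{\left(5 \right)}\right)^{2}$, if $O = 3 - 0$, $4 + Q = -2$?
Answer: $16$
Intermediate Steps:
$Q = -6$ ($Q = -4 - 2 = -6$)
$O = 3$ ($O = 3 + 0 = 3$)
$E = 3$
$h{\left(s \right)} = -2$ ($h{\left(s \right)} = - \frac{6}{3} = \left(-6\right) \frac{1}{3} = -2$)
$\left(6 + h{\left(5 \right)}\right)^{2} = \left(6 - 2\right)^{2} = 4^{2} = 16$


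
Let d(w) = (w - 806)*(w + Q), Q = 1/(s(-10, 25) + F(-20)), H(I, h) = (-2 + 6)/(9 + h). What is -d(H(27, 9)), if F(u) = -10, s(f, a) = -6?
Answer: 41699/324 ≈ 128.70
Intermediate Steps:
H(I, h) = 4/(9 + h)
Q = -1/16 (Q = 1/(-6 - 10) = 1/(-16) = -1/16 ≈ -0.062500)
d(w) = (-806 + w)*(-1/16 + w) (d(w) = (w - 806)*(w - 1/16) = (-806 + w)*(-1/16 + w))
-d(H(27, 9)) = -(403/8 + (4/(9 + 9))**2 - 12897/(4*(9 + 9))) = -(403/8 + (4/18)**2 - 12897/(4*18)) = -(403/8 + (4*(1/18))**2 - 12897/(4*18)) = -(403/8 + (2/9)**2 - 12897/16*2/9) = -(403/8 + 4/81 - 1433/8) = -1*(-41699/324) = 41699/324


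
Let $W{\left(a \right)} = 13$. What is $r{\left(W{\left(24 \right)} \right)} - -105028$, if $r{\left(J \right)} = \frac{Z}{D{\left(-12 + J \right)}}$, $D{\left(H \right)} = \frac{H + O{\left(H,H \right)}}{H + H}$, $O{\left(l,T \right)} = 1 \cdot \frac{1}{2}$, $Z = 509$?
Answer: $\frac{317120}{3} \approx 1.0571 \cdot 10^{5}$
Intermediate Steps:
$O{\left(l,T \right)} = \frac{1}{2}$ ($O{\left(l,T \right)} = 1 \cdot \frac{1}{2} = \frac{1}{2}$)
$D{\left(H \right)} = \frac{\frac{1}{2} + H}{2 H}$ ($D{\left(H \right)} = \frac{H + \frac{1}{2}}{H + H} = \frac{\frac{1}{2} + H}{2 H}$)
$r{\left(J \right)} = \frac{2036 \left(-12 + J\right)}{-23 + 2 J}$ ($r{\left(J \right)} = \frac{509}{\frac{1}{4} \frac{1}{-12 + J} \left(1 + 2 \left(-12 + J\right)\right)} = \frac{509}{\frac{1}{4} \frac{1}{-12 + J} \left(1 + \left(-24 + 2 J\right)\right)} = \frac{509}{\frac{1}{4} \frac{1}{-12 + J} \left(-23 + 2 J\right)} = 509 \frac{4 \left(-12 + J\right)}{-23 + 2 J} = \frac{2036 \left(-12 + J\right)}{-23 + 2 J}$)
$r{\left(W{\left(24 \right)} \right)} - -105028 = \frac{2036 \left(-12 + 13\right)}{-23 + 2 \cdot 13} - -105028 = 2036 \frac{1}{-23 + 26} \cdot 1 + 105028 = 2036 \cdot \frac{1}{3} \cdot 1 + 105028 = \frac{2036}{3} + 105028 = \frac{317120}{3}$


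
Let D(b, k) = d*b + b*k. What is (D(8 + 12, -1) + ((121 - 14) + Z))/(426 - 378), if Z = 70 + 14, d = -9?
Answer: -3/16 ≈ -0.18750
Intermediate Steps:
D(b, k) = -9*b + b*k
Z = 84
(D(8 + 12, -1) + ((121 - 14) + Z))/(426 - 378) = ((8 + 12)*(-9 - 1) + ((121 - 14) + 84))/(426 - 378) = (20*(-10) + (107 + 84))/48 = (-200 + 191)*(1/48) = -9*1/48 = -3/16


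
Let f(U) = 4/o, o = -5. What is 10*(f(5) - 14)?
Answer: -148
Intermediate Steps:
f(U) = -⅘ (f(U) = 4/(-5) = 4*(-⅕) = -⅘)
10*(f(5) - 14) = 10*(-⅘ - 14) = 10*(-74/5) = -148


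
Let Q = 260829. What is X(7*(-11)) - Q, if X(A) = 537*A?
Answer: -302178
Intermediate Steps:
X(7*(-11)) - Q = 537*(7*(-11)) - 1*260829 = 537*(-77) - 260829 = -41349 - 260829 = -302178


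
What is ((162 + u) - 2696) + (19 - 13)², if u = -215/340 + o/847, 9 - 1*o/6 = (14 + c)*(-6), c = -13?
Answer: -143905109/57596 ≈ -2498.5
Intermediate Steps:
o = 90 (o = 54 - 6*(14 - 13)*(-6) = 54 - 6*(-6) = 54 + 36 = 90)
u = -30301/57596 (u = -215/340 + 90/847 = -215*1/340 + 90*(1/847) = -43/68 + 90/847 = -30301/57596 ≈ -0.52610)
((162 + u) - 2696) + (19 - 13)² = ((162 - 30301/57596) - 2696) + (19 - 13)² = (9300251/57596 - 2696) + 6² = -145978565/57596 + 36 = -143905109/57596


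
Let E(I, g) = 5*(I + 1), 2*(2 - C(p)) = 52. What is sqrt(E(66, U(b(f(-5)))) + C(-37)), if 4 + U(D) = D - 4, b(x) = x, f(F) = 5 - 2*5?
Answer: sqrt(311) ≈ 17.635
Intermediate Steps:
f(F) = -5 (f(F) = 5 - 10 = -5)
C(p) = -24 (C(p) = 2 - 1/2*52 = 2 - 26 = -24)
U(D) = -8 + D (U(D) = -4 + (D - 4) = -4 + (-4 + D) = -8 + D)
E(I, g) = 5 + 5*I (E(I, g) = 5*(1 + I) = 5 + 5*I)
sqrt(E(66, U(b(f(-5)))) + C(-37)) = sqrt((5 + 5*66) - 24) = sqrt((5 + 330) - 24) = sqrt(335 - 24) = sqrt(311)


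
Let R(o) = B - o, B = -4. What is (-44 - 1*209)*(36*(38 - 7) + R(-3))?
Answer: -282095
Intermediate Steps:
R(o) = -4 - o
(-44 - 1*209)*(36*(38 - 7) + R(-3)) = (-44 - 1*209)*(36*(38 - 7) + (-4 - 1*(-3))) = (-44 - 209)*(36*31 + (-4 + 3)) = -253*(1116 - 1) = -253*1115 = -282095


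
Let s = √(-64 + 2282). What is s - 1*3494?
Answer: -3494 + √2218 ≈ -3446.9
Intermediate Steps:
s = √2218 ≈ 47.096
s - 1*3494 = √2218 - 1*3494 = √2218 - 3494 = -3494 + √2218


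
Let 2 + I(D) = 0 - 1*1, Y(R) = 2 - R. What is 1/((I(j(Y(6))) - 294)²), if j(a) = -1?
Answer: 1/88209 ≈ 1.1337e-5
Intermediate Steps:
I(D) = -3 (I(D) = -2 + (0 - 1*1) = -2 + (0 - 1) = -2 - 1 = -3)
1/((I(j(Y(6))) - 294)²) = 1/((-3 - 294)²) = 1/((-297)²) = 1/88209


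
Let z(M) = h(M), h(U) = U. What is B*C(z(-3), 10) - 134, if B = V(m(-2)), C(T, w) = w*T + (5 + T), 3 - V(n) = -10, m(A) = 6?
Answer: -498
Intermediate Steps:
V(n) = 13 (V(n) = 3 - 1*(-10) = 3 + 10 = 13)
z(M) = M
C(T, w) = 5 + T + T*w (C(T, w) = T*w + (5 + T) = 5 + T + T*w)
B = 13
B*C(z(-3), 10) - 134 = 13*(5 - 3 - 3*10) - 134 = 13*(5 - 3 - 30) - 134 = 13*(-28) - 134 = -364 - 134 = -498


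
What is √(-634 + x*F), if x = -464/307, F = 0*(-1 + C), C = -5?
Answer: I*√634 ≈ 25.179*I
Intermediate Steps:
F = 0 (F = 0*(-1 - 5) = 0*(-6) = 0)
x = -464/307 (x = -464*1/307 = -464/307 ≈ -1.5114)
√(-634 + x*F) = √(-634 - 464/307*0) = √(-634 + 0) = √(-634) = I*√634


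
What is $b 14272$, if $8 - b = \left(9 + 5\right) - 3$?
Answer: $-42816$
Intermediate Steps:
$b = -3$ ($b = 8 - \left(\left(9 + 5\right) - 3\right) = 8 - \left(14 - 3\right) = 8 - 11 = -3$)
$b 14272 = \left(-3\right) 14272 = -42816$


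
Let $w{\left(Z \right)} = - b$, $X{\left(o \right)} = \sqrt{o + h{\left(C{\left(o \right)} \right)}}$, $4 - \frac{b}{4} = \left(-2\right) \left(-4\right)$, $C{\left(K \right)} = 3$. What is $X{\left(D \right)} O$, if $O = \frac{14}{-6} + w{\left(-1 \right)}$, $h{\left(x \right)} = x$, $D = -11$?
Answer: $\frac{82 i \sqrt{2}}{3} \approx 38.655 i$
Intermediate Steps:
$b = -16$ ($b = 16 - 4 \left(\left(-2\right) \left(-4\right)\right) = 16 - 32 = -16$)
$X{\left(o \right)} = \sqrt{3 + o}$ ($X{\left(o \right)} = \sqrt{o + 3} = \sqrt{3 + o}$)
$w{\left(Z \right)} = 16$ ($w{\left(Z \right)} = \left(-1\right) \left(-16\right) = 16$)
$O = \frac{41}{3}$ ($O = \frac{14}{-6} + 16 = 14 \left(- \frac{1}{6}\right) + 16 = - \frac{7}{3} + 16 = \frac{41}{3} \approx 13.667$)
$X{\left(D \right)} O = \sqrt{3 - 11} \cdot \frac{41}{3} = \sqrt{-8} \cdot \frac{41}{3} = 2 i \sqrt{2} \cdot \frac{41}{3} = \frac{82 i \sqrt{2}}{3}$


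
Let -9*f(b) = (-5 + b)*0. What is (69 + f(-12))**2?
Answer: 4761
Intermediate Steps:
f(b) = 0 (f(b) = -(-5 + b)*0/9 = -1/9*0 = 0)
(69 + f(-12))**2 = (69 + 0)**2 = 69**2 = 4761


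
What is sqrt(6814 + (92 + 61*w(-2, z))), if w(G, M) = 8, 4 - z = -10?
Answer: sqrt(7394) ≈ 85.988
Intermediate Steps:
z = 14 (z = 4 - 1*(-10) = 4 + 10 = 14)
sqrt(6814 + (92 + 61*w(-2, z))) = sqrt(6814 + (92 + 61*8)) = sqrt(6814 + (92 + 488)) = sqrt(6814 + 580) = sqrt(7394)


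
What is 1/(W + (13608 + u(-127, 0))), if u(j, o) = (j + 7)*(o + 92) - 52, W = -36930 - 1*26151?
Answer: -1/60565 ≈ -1.6511e-5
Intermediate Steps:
W = -63081 (W = -36930 - 26151 = -63081)
u(j, o) = -52 + (7 + j)*(92 + o) (u(j, o) = (7 + j)*(92 + o) - 52 = -52 + (7 + j)*(92 + o))
1/(W + (13608 + u(-127, 0))) = 1/(-63081 + (13608 + (592 + 7*0 + 92*(-127) - 127*0))) = 1/(-63081 + (13608 + (592 + 0 - 11684 + 0))) = 1/(-63081 + (13608 - 11092)) = 1/(-63081 + 2516) = 1/(-60565) = -1/60565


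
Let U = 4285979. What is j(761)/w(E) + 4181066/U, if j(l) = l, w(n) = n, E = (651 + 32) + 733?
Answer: 9182019475/6068946264 ≈ 1.5130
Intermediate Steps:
E = 1416 (E = 683 + 733 = 1416)
j(761)/w(E) + 4181066/U = 761/1416 + 4181066/4285979 = 9182019475/6068946264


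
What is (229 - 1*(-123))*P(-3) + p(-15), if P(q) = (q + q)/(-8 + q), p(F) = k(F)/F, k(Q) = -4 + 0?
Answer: 2884/15 ≈ 192.27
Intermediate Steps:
k(Q) = -4
p(F) = -4/F
P(q) = 2*q/(-8 + q) (P(q) = (2*q)/(-8 + q) = 2*q/(-8 + q))
(229 - 1*(-123))*P(-3) + p(-15) = (229 - 1*(-123))*(2*(-3)/(-8 - 3)) - 4/(-15) = (229 + 123)*(2*(-3)/(-11)) - 4*(-1/15) = 352*(2*(-3)*(-1/11)) + 4/15 = 352*(6/11) + 4/15 = 192 + 4/15 = 2884/15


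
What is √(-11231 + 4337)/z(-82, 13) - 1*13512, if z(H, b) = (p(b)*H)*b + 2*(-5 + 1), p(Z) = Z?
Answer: -13512 - I*√766/4622 ≈ -13512.0 - 0.005988*I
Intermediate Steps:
z(H, b) = -8 + H*b² (z(H, b) = (b*H)*b + 2*(-5 + 1) = (H*b)*b + 2*(-4) = H*b² - 8 = -8 + H*b²)
√(-11231 + 4337)/z(-82, 13) - 1*13512 = √(-11231 + 4337)/(-8 - 82*13²) - 1*13512 = √(-6894)/(-8 - 82*169) - 13512 = (3*I*√766)/(-8 - 13858) - 13512 = (3*I*√766)/(-13866) - 13512 = (3*I*√766)*(-1/13866) - 13512 = -I*√766/4622 - 13512 = -13512 - I*√766/4622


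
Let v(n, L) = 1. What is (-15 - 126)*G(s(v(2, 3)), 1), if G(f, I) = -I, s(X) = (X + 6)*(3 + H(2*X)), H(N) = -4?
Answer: 141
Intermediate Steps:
s(X) = -6 - X (s(X) = (X + 6)*(3 - 4) = (6 + X)*(-1) = -6 - X)
(-15 - 126)*G(s(v(2, 3)), 1) = (-15 - 126)*(-1*1) = -141*(-1) = 141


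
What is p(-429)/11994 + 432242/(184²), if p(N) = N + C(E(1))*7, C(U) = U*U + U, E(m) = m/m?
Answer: 1292565077/101517216 ≈ 12.732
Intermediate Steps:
E(m) = 1
C(U) = U + U² (C(U) = U² + U = U + U²)
p(N) = 14 + N (p(N) = N + (1*(1 + 1))*7 = N + (1*2)*7 = N + 2*7 = N + 14 = 14 + N)
p(-429)/11994 + 432242/(184²) = (14 - 429)/11994 + 432242/(184²) = -415*1/11994 + 432242/33856 = -415/11994 + 432242*(1/33856) = -415/11994 + 216121/16928 = 1292565077/101517216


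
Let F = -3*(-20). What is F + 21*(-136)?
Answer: -2796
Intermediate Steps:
F = 60
F + 21*(-136) = 60 + 21*(-136) = 60 - 2856 = -2796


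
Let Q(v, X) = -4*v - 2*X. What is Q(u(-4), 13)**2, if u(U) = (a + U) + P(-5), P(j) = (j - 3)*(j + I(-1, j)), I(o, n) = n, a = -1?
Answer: 106276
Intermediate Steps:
P(j) = 2*j*(-3 + j) (P(j) = (j - 3)*(j + j) = (-3 + j)*(2*j) = 2*j*(-3 + j))
u(U) = 79 + U (u(U) = (-1 + U) + 2*(-5)*(-3 - 5) = (-1 + U) + 2*(-5)*(-8) = (-1 + U) + 80 = 79 + U)
Q(u(-4), 13)**2 = (-4*(79 - 4) - 2*13)**2 = (-4*75 - 26)**2 = (-300 - 26)**2 = (-326)**2 = 106276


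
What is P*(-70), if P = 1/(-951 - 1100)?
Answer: 10/293 ≈ 0.034130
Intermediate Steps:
P = -1/2051 (P = 1/(-2051) = -1/2051 ≈ -0.00048757)
P*(-70) = -1/2051*(-70) = 10/293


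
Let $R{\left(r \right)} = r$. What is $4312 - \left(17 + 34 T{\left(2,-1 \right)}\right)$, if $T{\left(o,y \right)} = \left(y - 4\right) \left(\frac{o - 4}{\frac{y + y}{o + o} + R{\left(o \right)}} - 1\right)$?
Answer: $\frac{11695}{3} \approx 3898.3$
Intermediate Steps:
$T{\left(o,y \right)} = \left(-1 + \frac{-4 + o}{o + \frac{y}{o}}\right) \left(-4 + y\right)$ ($T{\left(o,y \right)} = \left(y - 4\right) \left(\frac{o - 4}{\frac{y + y}{o + o} + o} - 1\right) = \left(-4 + y\right) \left(\frac{-4 + o}{\frac{2 y}{2 o} + o} - 1\right) = \left(-4 + y\right) \left(\frac{-4 + o}{2 y \frac{1}{2 o} + o} - 1\right) = \left(-4 + y\right) \left(\frac{-4 + o}{\frac{y}{o} + o} - 1\right) = \left(-4 + y\right) \left(\frac{-4 + o}{o + \frac{y}{o}} - 1\right) = \left(-4 + y\right) \left(-1 + \frac{-4 + o}{o + \frac{y}{o}}\right) = \left(-1 + \frac{-4 + o}{o + \frac{y}{o}}\right) \left(-4 + y\right)$)
$4312 - \left(17 + 34 T{\left(2,-1 \right)}\right) = 4312 - \left(17 + 34 \frac{- \left(-1\right)^{2} + 4 \left(-1\right) + 16 \cdot 2 - 8 \left(-1\right)}{-1 + 2^{2}}\right) = 4312 - \left(17 + 34 \frac{\left(-1\right) 1 - 4 + 32 + 8}{-1 + 4}\right) = 4312 - \left(17 + 34 \frac{-1 - 4 + 32 + 8}{3}\right) = 4312 - \left(17 + 34 \cdot \frac{1}{3} \cdot 35\right) = 4312 - \left(17 + 34 \cdot \frac{35}{3}\right) = 4312 - \left(17 + \frac{1190}{3}\right) = 4312 - \frac{1241}{3} = \frac{11695}{3}$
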